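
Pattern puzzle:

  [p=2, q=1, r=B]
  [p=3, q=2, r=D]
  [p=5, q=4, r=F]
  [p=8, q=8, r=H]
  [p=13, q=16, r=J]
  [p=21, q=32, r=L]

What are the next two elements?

[p=34, q=64, r=N], [p=55, q=128, r=P]

For the p, each term is the sum of the two before it: 2, 3, 5, 8, 13, 21 → 34 → 55.
Q: ×2 each step, so 1, 2, 4, 8, 16, 32 → 64 → 128.
R — letters move forward 2 places in the alphabet: B, D, F, H, J, L → N → P.
So the next two elements are [p=34, q=64, r=N] and [p=55, q=128, r=P].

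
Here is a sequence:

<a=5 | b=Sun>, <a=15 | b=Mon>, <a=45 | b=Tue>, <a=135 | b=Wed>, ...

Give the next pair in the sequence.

<a=405 | b=Thu>

A: 5, 15, 45, 135 → 405 (×3 each step).
For the b, runs through the weekdays Mon→Sun: Sun, Mon, Tue, Wed → Thu.
Combining the parts gives <a=405 | b=Thu>.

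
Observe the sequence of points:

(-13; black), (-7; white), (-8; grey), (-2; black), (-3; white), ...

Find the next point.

(3; grey)

For the first component, alternating steps +6, −1, +6, −1, …: -13, -7, -8, -2, -3 → 3.
Shade: repeats black → white → grey, so black, white, grey, black, white → grey.
Combining the parts gives (3; grey).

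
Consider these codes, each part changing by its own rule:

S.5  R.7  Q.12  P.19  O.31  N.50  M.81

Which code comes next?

Letter: letters move back 1 place in the alphabet; S, R, Q, P, O, N, M → L.
Second component: each term is the sum of the two before it, so 5, 7, 12, 19, 31, 50, 81 → 131.
Putting it together: L.131.

L.131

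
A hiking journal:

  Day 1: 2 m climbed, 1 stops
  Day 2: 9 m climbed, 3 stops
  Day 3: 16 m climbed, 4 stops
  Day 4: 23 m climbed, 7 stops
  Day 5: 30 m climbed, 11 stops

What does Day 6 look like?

37 m climbed, 18 stops

M climbed goes 2, 9, 16, 23, 30 → 37 (+7 each step).
Stops: each term is the sum of the two before it; 1, 3, 4, 7, 11 → 18.
Combining the parts gives 37 m climbed, 18 stops.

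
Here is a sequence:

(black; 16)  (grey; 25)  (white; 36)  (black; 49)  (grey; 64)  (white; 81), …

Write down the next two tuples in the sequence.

Shade: black, grey, white, black, grey, white → black → grey (repeats black → grey → white).
Second coordinate: perfect squares: 4², 5², 6², …; 16, 25, 36, 49, 64, 81 → 100 → 121.
So the next two tuples are (black; 100) and (grey; 121).

(black; 100), (grey; 121)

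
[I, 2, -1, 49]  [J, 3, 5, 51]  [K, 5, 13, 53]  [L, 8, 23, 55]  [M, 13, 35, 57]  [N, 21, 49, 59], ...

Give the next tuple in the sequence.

[O, 34, 65, 61]

Letter: letters move forward 1 place in the alphabet; I, J, K, L, M, N → O.
Second entry goes 2, 3, 5, 8, 13, 21 → 34 (each term is the sum of the two before it).
Third entry goes -1, 5, 13, 23, 35, 49 → 65 (differences are 6, 8, 10, … (increasing by 2 each time)).
Fourth entry: +2 each step; 49, 51, 53, 55, 57, 59 → 61.
Combining the parts gives [O, 34, 65, 61].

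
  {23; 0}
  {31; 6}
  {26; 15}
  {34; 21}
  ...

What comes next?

First coordinate: 23, 31, 26, 34 → 29 (alternating steps +8, −5, +8, −5, …).
Second coordinate: alternating steps +6, +9, +6, +9, …, so 0, 6, 15, 21 → 30.
Combining the parts gives {29; 30}.

{29; 30}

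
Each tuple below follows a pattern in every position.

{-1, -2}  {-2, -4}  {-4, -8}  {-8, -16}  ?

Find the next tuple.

First coordinate — ×2 each step: -1, -2, -4, -8 → -16.
Second coordinate: ×2 each step, so -2, -4, -8, -16 → -32.
So the next tuple is {-16, -32}.

{-16, -32}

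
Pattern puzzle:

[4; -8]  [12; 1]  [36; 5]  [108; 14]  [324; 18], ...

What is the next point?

First coordinate: 4, 12, 36, 108, 324 → 972 (×3 each step).
Second coordinate — alternating steps +9, +4, +9, +4, …: -8, 1, 5, 14, 18 → 27.
Putting it together: [972; 27].

[972; 27]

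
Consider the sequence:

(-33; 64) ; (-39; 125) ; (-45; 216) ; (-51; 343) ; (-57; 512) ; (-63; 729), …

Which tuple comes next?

First entry — −6 each step: -33, -39, -45, -51, -57, -63 → -69.
Second entry: perfect cubes: 4³, 5³, 6³, …, so 64, 125, 216, 343, 512, 729 → 1000.
So the next tuple is (-69; 1000).

(-69; 1000)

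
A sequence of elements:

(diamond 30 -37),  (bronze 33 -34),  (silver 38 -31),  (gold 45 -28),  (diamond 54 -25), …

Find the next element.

Rank — repeats diamond → bronze → silver → gold: diamond, bronze, silver, gold, diamond → bronze.
Second entry: differences are 3, 5, 7, … (increasing by 2 each time), so 30, 33, 38, 45, 54 → 65.
Third entry: -37, -34, -31, -28, -25 → -22 (+3 each step).
Putting it together: (bronze 65 -22).

(bronze 65 -22)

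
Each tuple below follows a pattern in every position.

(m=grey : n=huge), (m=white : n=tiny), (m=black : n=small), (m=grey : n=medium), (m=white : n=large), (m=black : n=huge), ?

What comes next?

M: repeats grey → white → black; grey, white, black, grey, white, black → grey.
For the n, repeats huge → tiny → small → medium → large: huge, tiny, small, medium, large, huge → tiny.
Putting it together: (m=grey : n=tiny).

(m=grey : n=tiny)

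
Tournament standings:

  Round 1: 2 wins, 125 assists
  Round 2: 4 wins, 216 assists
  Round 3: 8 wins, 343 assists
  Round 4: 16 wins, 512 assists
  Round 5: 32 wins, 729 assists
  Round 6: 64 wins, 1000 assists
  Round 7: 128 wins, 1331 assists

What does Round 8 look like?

Wins goes 2, 4, 8, 16, 32, 64, 128 → 256 (×2 each step).
Assists: 125, 216, 343, 512, 729, 1000, 1331 → 1728 (perfect cubes: 5³, 6³, 7³, …).
Putting it together: 256 wins, 1728 assists.

256 wins, 1728 assists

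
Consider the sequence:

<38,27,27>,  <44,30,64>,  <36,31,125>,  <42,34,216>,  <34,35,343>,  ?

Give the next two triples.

First entry — alternating steps +6, −8, +6, −8, …: 38, 44, 36, 42, 34 → 40 → 32.
Second entry — alternating steps +3, +1, +3, +1, …: 27, 30, 31, 34, 35 → 38 → 39.
Third entry — perfect cubes: 3³, 4³, 5³, …: 27, 64, 125, 216, 343 → 512 → 729.
So the next two triples are <40,38,512> and <32,39,729>.

<40,38,512>, <32,39,729>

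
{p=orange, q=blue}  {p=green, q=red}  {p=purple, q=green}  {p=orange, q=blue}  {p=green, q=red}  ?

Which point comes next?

For the p, repeats orange → green → purple: orange, green, purple, orange, green → purple.
Q: repeats blue → red → green; blue, red, green, blue, red → green.
Putting it together: {p=purple, q=green}.

{p=purple, q=green}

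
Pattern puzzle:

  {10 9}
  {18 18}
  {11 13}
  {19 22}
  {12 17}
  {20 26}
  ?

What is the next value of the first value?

13

First value: 10, 18, 11, 19, 12, 20 → 13 (alternating steps +8, −7, +8, −7, …).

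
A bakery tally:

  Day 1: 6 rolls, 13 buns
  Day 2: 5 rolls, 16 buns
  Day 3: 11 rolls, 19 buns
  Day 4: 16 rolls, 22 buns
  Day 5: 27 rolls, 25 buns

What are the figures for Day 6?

43 rolls, 28 buns

Rolls: each term is the sum of the two before it, so 6, 5, 11, 16, 27 → 43.
Buns: 13, 16, 19, 22, 25 → 28 (+3 each step).
So the next line is 43 rolls, 28 buns.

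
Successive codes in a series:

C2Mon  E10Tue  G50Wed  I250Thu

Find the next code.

Letter: letters move forward 2 places in the alphabet, so C, E, G, I → K.
Second component — ×5 each step: 2, 10, 50, 250 → 1250.
Day goes Mon, Tue, Wed, Thu → Fri (runs through the weekdays Mon→Sun).
Combining the parts gives K1250Fri.

K1250Fri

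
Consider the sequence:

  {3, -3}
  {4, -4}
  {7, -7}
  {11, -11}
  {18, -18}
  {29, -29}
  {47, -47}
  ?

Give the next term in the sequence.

For the first component, each term is the sum of the two before it: 3, 4, 7, 11, 18, 29, 47 → 76.
Second component — always the negative of the first component: -3, -4, -7, -11, -18, -29, -47 → -76.
Putting it together: {76, -76}.

{76, -76}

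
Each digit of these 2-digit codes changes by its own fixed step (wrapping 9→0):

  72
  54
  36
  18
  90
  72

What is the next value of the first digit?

5

First digit — −2 each step, mod 10: 7, 5, 3, 1, 9, 7 → 5.
Second digit: 2, 4, 6, 8, 0, 2 → 4 (+2 each step, mod 10).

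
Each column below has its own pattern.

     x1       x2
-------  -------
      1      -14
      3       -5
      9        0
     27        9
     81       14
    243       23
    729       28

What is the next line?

Column x1 — ×3 each step: 1, 3, 9, 27, 81, 243, 729 → 2187.
For the column x2, alternating steps +9, +5, +9, +5, …: -14, -5, 0, 9, 14, 23, 28 → 37.
So the next line is 2187  37.

2187  37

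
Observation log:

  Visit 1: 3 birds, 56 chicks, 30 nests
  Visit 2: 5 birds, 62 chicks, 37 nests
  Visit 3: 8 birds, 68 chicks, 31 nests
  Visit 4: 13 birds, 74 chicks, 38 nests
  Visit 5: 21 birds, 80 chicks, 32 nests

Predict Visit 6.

34 birds, 86 chicks, 39 nests

Birds goes 3, 5, 8, 13, 21 → 34 (each term is the sum of the two before it).
Chicks goes 56, 62, 68, 74, 80 → 86 (+6 each step).
Nests goes 30, 37, 31, 38, 32 → 39 (alternating steps +7, −6, +7, −6, …).
Putting it together: 34 birds, 86 chicks, 39 nests.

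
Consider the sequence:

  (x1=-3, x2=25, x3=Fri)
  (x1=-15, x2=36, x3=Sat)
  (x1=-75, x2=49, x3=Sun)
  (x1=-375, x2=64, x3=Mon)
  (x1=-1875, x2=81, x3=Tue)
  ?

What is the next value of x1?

-9375

X1: ×5 each step; -3, -15, -75, -375, -1875 → -9375.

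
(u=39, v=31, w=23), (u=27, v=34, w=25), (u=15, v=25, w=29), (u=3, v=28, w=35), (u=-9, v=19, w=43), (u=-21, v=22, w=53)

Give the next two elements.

(u=-33, v=13, w=65), (u=-45, v=16, w=79)

U — −12 each step: 39, 27, 15, 3, -9, -21 → -33 → -45.
V: alternating steps +3, −9, +3, −9, …, so 31, 34, 25, 28, 19, 22 → 13 → 16.
W — differences are 2, 4, 6, … (increasing by 2 each time): 23, 25, 29, 35, 43, 53 → 65 → 79.
Putting the parts together: (u=-33, v=13, w=65) and then (u=-45, v=16, w=79).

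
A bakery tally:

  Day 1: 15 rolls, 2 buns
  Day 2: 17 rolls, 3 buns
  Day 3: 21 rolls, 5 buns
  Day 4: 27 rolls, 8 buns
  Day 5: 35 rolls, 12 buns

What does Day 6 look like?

Rolls: differences are 2, 4, 6, … (increasing by 2 each time), so 15, 17, 21, 27, 35 → 45.
Buns: differences are 1, 2, 3, … (increasing by 1 each time); 2, 3, 5, 8, 12 → 17.
So the next record is 45 rolls, 17 buns.

45 rolls, 17 buns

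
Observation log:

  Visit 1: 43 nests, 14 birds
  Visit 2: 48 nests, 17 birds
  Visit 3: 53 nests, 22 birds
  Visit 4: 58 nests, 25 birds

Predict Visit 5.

Nests — +5 each step: 43, 48, 53, 58 → 63.
Birds goes 14, 17, 22, 25 → 30 (alternating steps +3, +5, +3, +5, …).
Combining the parts gives 63 nests, 30 birds.

63 nests, 30 birds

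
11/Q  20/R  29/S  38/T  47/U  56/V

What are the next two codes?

First component: 11, 20, 29, 38, 47, 56 → 65 → 74 (+9 each step).
Letter goes Q, R, S, T, U, V → W → X (letters move forward 1 place in the alphabet).
So the next two codes are 65/W and 74/X.

65/W then 74/X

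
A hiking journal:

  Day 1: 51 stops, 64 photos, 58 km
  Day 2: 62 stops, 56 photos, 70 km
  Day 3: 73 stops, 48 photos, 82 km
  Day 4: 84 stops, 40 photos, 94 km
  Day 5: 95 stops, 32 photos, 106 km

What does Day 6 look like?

106 stops, 24 photos, 118 km

Stops: 51, 62, 73, 84, 95 → 106 (+11 each step).
Photos — −8 each step: 64, 56, 48, 40, 32 → 24.
For the km, +12 each step: 58, 70, 82, 94, 106 → 118.
Putting it together: 106 stops, 24 photos, 118 km.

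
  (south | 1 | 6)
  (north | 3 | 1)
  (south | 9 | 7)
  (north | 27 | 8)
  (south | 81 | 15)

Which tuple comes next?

(north | 243 | 23)

Direction goes south, north, south, north, south → north (alternates south ↔ north).
Second component: 1, 3, 9, 27, 81 → 243 (×3 each step).
Third component: each term is the sum of the two before it, so 6, 1, 7, 8, 15 → 23.
Putting it together: (north | 243 | 23).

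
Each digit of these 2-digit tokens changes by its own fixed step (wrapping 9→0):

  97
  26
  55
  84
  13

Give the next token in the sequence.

42

First digit: +3 each step, mod 10, so 9, 2, 5, 8, 1 → 4.
For the second digit, −1 each step, mod 10: 7, 6, 5, 4, 3 → 2.
So the next token is 42.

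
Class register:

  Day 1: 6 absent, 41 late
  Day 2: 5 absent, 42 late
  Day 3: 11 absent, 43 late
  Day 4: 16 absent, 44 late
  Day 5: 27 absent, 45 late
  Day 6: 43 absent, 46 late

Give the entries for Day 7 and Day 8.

70 absent, 47 late; 113 absent, 48 late

Absent: each term is the sum of the two before it; 6, 5, 11, 16, 27, 43 → 70 → 113.
Late: +1 each step, so 41, 42, 43, 44, 45, 46 → 47 → 48.
So the next two lines are 70 absent, 47 late and 113 absent, 48 late.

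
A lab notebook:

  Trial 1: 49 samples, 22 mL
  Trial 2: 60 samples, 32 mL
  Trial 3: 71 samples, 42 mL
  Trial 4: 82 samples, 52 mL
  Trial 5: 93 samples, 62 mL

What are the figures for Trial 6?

104 samples, 72 mL

Samples: +11 each step, so 49, 60, 71, 82, 93 → 104.
ML: +10 each step; 22, 32, 42, 52, 62 → 72.
Putting it together: 104 samples, 72 mL.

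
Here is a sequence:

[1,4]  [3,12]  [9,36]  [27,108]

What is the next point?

First coordinate: 1, 3, 9, 27 → 81 (×3 each step).
Second coordinate — ×3 each step: 4, 12, 36, 108 → 324.
Combining the parts gives [81,324].

[81,324]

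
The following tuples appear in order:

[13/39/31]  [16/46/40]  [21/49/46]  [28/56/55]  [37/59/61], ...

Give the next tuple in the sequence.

First coordinate: differences are 3, 5, 7, … (increasing by 2 each time), so 13, 16, 21, 28, 37 → 48.
Second coordinate: alternating steps +7, +3, +7, +3, …, so 39, 46, 49, 56, 59 → 66.
Third coordinate — alternating steps +9, +6, +9, +6, …: 31, 40, 46, 55, 61 → 70.
Combining the parts gives [48/66/70].

[48/66/70]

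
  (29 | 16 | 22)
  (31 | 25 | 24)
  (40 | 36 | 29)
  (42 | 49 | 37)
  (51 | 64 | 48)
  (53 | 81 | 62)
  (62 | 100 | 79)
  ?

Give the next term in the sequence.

First slot: alternating steps +2, +9, +2, +9, …; 29, 31, 40, 42, 51, 53, 62 → 64.
Second slot: perfect squares: 4², 5², 6², …; 16, 25, 36, 49, 64, 81, 100 → 121.
Third slot: differences are 2, 5, 8, … (increasing by 3 each time), so 22, 24, 29, 37, 48, 62, 79 → 99.
Combining the parts gives (64 | 121 | 99).

(64 | 121 | 99)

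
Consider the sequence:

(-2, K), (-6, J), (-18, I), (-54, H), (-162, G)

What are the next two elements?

For the first entry, ×3 each step: -2, -6, -18, -54, -162 → -486 → -1458.
Letter: letters move back 1 place in the alphabet, so K, J, I, H, G → F → E.
So the next two elements are (-486, F) and (-1458, E).

(-486, F), (-1458, E)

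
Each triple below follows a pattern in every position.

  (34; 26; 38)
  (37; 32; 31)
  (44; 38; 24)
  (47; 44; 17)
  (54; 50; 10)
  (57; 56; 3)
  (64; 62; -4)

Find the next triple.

First slot: 34, 37, 44, 47, 54, 57, 64 → 67 (alternating steps +3, +7, +3, +7, …).
Second slot: +6 each step, so 26, 32, 38, 44, 50, 56, 62 → 68.
Third slot — −7 each step: 38, 31, 24, 17, 10, 3, -4 → -11.
Combining the parts gives (67; 68; -11).

(67; 68; -11)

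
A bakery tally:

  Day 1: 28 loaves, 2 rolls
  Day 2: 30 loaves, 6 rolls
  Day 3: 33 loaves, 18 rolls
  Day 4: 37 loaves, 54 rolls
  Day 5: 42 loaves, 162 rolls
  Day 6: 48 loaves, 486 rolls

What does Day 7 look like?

55 loaves, 1458 rolls

Loaves: differences are 2, 3, 4, … (increasing by 1 each time), so 28, 30, 33, 37, 42, 48 → 55.
Rolls: ×3 each step; 2, 6, 18, 54, 162, 486 → 1458.
Combining the parts gives 55 loaves, 1458 rolls.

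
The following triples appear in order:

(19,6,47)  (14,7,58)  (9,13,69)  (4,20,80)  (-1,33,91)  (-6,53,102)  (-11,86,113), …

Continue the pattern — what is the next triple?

(-16,139,124)

First coordinate: −5 each step; 19, 14, 9, 4, -1, -6, -11 → -16.
For the second coordinate, each term is the sum of the two before it: 6, 7, 13, 20, 33, 53, 86 → 139.
Third coordinate goes 47, 58, 69, 80, 91, 102, 113 → 124 (+11 each step).
Putting it together: (-16,139,124).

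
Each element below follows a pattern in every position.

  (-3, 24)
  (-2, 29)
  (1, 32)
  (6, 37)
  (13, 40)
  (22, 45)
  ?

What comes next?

(33, 48)

First part goes -3, -2, 1, 6, 13, 22 → 33 (differences are 1, 3, 5, … (increasing by 2 each time)).
Second part: alternating steps +5, +3, +5, +3, …; 24, 29, 32, 37, 40, 45 → 48.
Putting it together: (33, 48).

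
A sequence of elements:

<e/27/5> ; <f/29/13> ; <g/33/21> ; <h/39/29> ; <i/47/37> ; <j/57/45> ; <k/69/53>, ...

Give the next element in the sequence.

For the letter, letters move forward 1 place in the alphabet: e, f, g, h, i, j, k → l.
Second component — differences are 2, 4, 6, … (increasing by 2 each time): 27, 29, 33, 39, 47, 57, 69 → 83.
Third component: +8 each step; 5, 13, 21, 29, 37, 45, 53 → 61.
Putting it together: <l/83/61>.

<l/83/61>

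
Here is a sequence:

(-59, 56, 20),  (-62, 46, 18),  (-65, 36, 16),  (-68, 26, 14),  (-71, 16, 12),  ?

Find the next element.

First coordinate — −3 each step: -59, -62, -65, -68, -71 → -74.
Second coordinate: −10 each step; 56, 46, 36, 26, 16 → 6.
Third coordinate — −2 each step: 20, 18, 16, 14, 12 → 10.
Combining the parts gives (-74, 6, 10).

(-74, 6, 10)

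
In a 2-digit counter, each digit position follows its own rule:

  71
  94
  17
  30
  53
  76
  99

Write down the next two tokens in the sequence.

12 then 35

First digit goes 7, 9, 1, 3, 5, 7, 9 → 1 → 3 (+2 each step, mod 10).
Second digit: 1, 4, 7, 0, 3, 6, 9 → 2 → 5 (+3 each step, mod 10).
So the next two tokens are 12 and 35.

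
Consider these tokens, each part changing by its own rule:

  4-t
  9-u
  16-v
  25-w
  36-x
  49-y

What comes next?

64-z

First component: 4, 9, 16, 25, 36, 49 → 64 (perfect squares: 2², 3², 4², …).
For the letter, letters move forward 1 place in the alphabet: t, u, v, w, x, y → z.
Putting it together: 64-z.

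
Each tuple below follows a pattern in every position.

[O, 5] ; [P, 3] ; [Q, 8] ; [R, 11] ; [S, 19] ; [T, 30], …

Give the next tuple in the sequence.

[U, 49]

Letter: letters move forward 1 place in the alphabet, so O, P, Q, R, S, T → U.
Second slot: 5, 3, 8, 11, 19, 30 → 49 (each term is the sum of the two before it).
So the next tuple is [U, 49].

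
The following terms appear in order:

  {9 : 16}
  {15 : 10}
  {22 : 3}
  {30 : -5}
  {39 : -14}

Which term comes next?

First coordinate: differences are 6, 7, 8, … (increasing by 1 each time), so 9, 15, 22, 30, 39 → 49.
Second coordinate — together with the first coordinate always sums to 25: 16, 10, 3, -5, -14 → -24.
Combining the parts gives {49 : -24}.

{49 : -24}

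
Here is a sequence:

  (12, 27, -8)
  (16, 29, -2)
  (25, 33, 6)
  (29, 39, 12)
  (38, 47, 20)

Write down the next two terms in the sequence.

First part goes 12, 16, 25, 29, 38 → 42 → 51 (alternating steps +4, +9, +4, +9, …).
Second part: differences are 2, 4, 6, … (increasing by 2 each time); 27, 29, 33, 39, 47 → 57 → 69.
For the third part, alternating steps +6, +8, +6, +8, …: -8, -2, 6, 12, 20 → 26 → 34.
So the next two terms are (42, 57, 26) and (51, 69, 34).

(42, 57, 26), (51, 69, 34)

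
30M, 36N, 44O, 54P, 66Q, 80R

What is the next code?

First component: 30, 36, 44, 54, 66, 80 → 96 (differences are 6, 8, 10, … (increasing by 2 each time)).
For the letter, letters move forward 1 place in the alphabet: M, N, O, P, Q, R → S.
Putting it together: 96S.

96S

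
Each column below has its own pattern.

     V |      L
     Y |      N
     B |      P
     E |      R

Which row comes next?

First letter — letters move forward 3 places in the alphabet, wrapping Z→A: V, Y, B, E → H.
Second letter — letters move forward 2 places in the alphabet: L, N, P, R → T.
So the next row is H  T.

H  T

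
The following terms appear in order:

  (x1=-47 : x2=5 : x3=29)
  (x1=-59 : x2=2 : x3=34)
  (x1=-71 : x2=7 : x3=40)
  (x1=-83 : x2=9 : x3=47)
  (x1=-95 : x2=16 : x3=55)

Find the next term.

(x1=-107 : x2=25 : x3=64)

For the x1, −12 each step: -47, -59, -71, -83, -95 → -107.
X2 goes 5, 2, 7, 9, 16 → 25 (each term is the sum of the two before it).
For the x3, differences are 5, 6, 7, … (increasing by 1 each time): 29, 34, 40, 47, 55 → 64.
Putting it together: (x1=-107 : x2=25 : x3=64).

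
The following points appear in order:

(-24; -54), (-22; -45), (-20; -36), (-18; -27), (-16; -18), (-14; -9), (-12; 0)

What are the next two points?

For the first component, +2 each step: -24, -22, -20, -18, -16, -14, -12 → -10 → -8.
Second component: -54, -45, -36, -27, -18, -9, 0 → 9 → 18 (+9 each step).
So the next two points are (-10; 9) and (-8; 18).

(-10; 9), (-8; 18)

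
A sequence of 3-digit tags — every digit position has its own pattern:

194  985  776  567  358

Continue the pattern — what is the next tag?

First digit: −2 each step, mod 10; 1, 9, 7, 5, 3 → 1.
Second digit goes 9, 8, 7, 6, 5 → 4 (−1 each step, mod 10).
For the third digit, +1 each step, mod 10: 4, 5, 6, 7, 8 → 9.
Putting it together: 149.

149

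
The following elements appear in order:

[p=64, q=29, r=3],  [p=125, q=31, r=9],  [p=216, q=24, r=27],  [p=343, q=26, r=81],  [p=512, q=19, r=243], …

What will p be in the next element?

P: perfect cubes: 4³, 5³, 6³, …, so 64, 125, 216, 343, 512 → 729.

729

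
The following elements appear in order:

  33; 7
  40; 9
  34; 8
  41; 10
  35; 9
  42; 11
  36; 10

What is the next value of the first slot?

43

First slot: alternating steps +7, −6, +7, −6, …; 33, 40, 34, 41, 35, 42, 36 → 43.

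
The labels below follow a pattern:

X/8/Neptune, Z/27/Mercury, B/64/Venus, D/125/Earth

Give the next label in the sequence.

F/216/Mars

Letter: X, Z, B, D → F (letters move forward 2 places in the alphabet, wrapping Z→A).
Second component goes 8, 27, 64, 125 → 216 (perfect cubes: 2³, 3³, 4³, …).
Planet: Neptune, Mercury, Venus, Earth → Mars (runs through the planets Mercury→Neptune).
Putting it together: F/216/Mars.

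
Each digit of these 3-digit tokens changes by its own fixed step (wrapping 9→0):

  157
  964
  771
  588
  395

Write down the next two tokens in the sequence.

102 then 919

First digit: −2 each step, mod 10, so 1, 9, 7, 5, 3 → 1 → 9.
Second digit — +1 each step, mod 10: 5, 6, 7, 8, 9 → 0 → 1.
Third digit goes 7, 4, 1, 8, 5 → 2 → 9 (−3 each step, mod 10).
So the next two tokens are 102 and 919.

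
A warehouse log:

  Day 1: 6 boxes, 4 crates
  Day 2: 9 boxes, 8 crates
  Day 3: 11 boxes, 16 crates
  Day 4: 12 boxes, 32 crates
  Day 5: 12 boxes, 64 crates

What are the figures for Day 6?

Boxes — differences are 3, 2, 1, … (decreasing by 1 each time): 6, 9, 11, 12, 12 → 11.
For the crates, ×2 each step: 4, 8, 16, 32, 64 → 128.
Putting it together: 11 boxes, 128 crates.

11 boxes, 128 crates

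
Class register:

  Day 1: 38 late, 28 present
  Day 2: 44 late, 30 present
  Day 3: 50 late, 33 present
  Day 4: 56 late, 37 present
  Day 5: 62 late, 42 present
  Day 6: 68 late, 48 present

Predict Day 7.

Late: +6 each step; 38, 44, 50, 56, 62, 68 → 74.
For the present, differences are 2, 3, 4, … (increasing by 1 each time): 28, 30, 33, 37, 42, 48 → 55.
So the next record is 74 late, 55 present.

74 late, 55 present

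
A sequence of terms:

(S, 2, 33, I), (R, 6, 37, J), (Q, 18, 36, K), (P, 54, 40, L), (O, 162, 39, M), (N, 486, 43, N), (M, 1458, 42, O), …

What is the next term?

First letter: letters move back 1 place in the alphabet; S, R, Q, P, O, N, M → L.
Second coordinate goes 2, 6, 18, 54, 162, 486, 1458 → 4374 (×3 each step).
Third coordinate: alternating steps +4, −1, +4, −1, …, so 33, 37, 36, 40, 39, 43, 42 → 46.
For the second letter, letters move forward 1 place in the alphabet: I, J, K, L, M, N, O → P.
Combining the parts gives (L, 4374, 46, P).

(L, 4374, 46, P)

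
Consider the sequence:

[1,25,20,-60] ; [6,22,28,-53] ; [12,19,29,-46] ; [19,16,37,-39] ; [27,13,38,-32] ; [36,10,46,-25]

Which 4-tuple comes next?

[46,7,47,-18]

First part: differences are 5, 6, 7, … (increasing by 1 each time); 1, 6, 12, 19, 27, 36 → 46.
Second part: 25, 22, 19, 16, 13, 10 → 7 (−3 each step).
For the third part, alternating steps +8, +1, +8, +1, …: 20, 28, 29, 37, 38, 46 → 47.
Fourth part: +7 each step, so -60, -53, -46, -39, -32, -25 → -18.
So the next 4-tuple is [46,7,47,-18].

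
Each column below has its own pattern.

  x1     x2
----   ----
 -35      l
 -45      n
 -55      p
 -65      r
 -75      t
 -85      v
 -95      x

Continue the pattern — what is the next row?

Column x1 goes -35, -45, -55, -65, -75, -85, -95 → -105 (−10 each step).
Column x2 — letters move forward 2 places in the alphabet: l, n, p, r, t, v, x → z.
Putting it together: -105  z.

-105  z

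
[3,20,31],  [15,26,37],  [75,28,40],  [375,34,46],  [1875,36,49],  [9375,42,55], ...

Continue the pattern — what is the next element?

[46875,44,58]

First slot: ×5 each step; 3, 15, 75, 375, 1875, 9375 → 46875.
Second slot: 20, 26, 28, 34, 36, 42 → 44 (alternating steps +6, +2, +6, +2, …).
Third slot — alternating steps +6, +3, +6, +3, …: 31, 37, 40, 46, 49, 55 → 58.
So the next element is [46875,44,58].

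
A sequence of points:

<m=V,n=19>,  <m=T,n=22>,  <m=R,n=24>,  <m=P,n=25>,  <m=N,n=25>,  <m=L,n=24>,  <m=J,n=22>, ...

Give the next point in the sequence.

<m=H,n=19>

M: letters move back 2 places in the alphabet, so V, T, R, P, N, L, J → H.
N: 19, 22, 24, 25, 25, 24, 22 → 19 (differences are 3, 2, 1, … (decreasing by 1 each time)).
Putting it together: <m=H,n=19>.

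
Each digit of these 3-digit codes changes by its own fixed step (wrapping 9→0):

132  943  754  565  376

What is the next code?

First digit goes 1, 9, 7, 5, 3 → 1 (−2 each step, mod 10).
Second digit — +1 each step, mod 10: 3, 4, 5, 6, 7 → 8.
Third digit: 2, 3, 4, 5, 6 → 7 (+1 each step, mod 10).
Combining the parts gives 187.

187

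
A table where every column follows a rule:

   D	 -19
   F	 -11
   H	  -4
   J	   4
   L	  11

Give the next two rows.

Letter: letters move forward 2 places in the alphabet; D, F, H, J, L → N → P.
Second component: alternating steps +8, +7, +8, +7, …; -19, -11, -4, 4, 11 → 19 → 26.
So the next two rows are N  19 and P  26.

N  19; P  26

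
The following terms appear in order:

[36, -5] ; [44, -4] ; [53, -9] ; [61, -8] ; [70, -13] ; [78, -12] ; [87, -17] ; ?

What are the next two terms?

First coordinate — alternating steps +8, +9, +8, +9, …: 36, 44, 53, 61, 70, 78, 87 → 95 → 104.
Second coordinate: -5, -4, -9, -8, -13, -12, -17 → -16 → -21 (alternating steps +1, −5, +1, −5, …).
Putting the parts together: [95, -16] and then [104, -21].

[95, -16], [104, -21]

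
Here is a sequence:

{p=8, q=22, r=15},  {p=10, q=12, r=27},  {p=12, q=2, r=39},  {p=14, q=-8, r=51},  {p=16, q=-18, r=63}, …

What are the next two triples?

P — +2 each step: 8, 10, 12, 14, 16 → 18 → 20.
Q: 22, 12, 2, -8, -18 → -28 → -38 (−10 each step).
R — +12 each step: 15, 27, 39, 51, 63 → 75 → 87.
So the next two triples are {p=18, q=-28, r=75} and {p=20, q=-38, r=87}.

{p=18, q=-28, r=75}, {p=20, q=-38, r=87}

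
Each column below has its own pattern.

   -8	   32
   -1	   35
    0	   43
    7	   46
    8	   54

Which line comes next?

First component: alternating steps +7, +1, +7, +1, …, so -8, -1, 0, 7, 8 → 15.
Second component: alternating steps +3, +8, +3, +8, …; 32, 35, 43, 46, 54 → 57.
So the next line is 15  57.

15  57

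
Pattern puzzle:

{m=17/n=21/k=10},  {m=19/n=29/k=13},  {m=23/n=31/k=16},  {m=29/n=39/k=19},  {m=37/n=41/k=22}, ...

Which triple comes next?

M — differences are 2, 4, 6, … (increasing by 2 each time): 17, 19, 23, 29, 37 → 47.
N — alternating steps +8, +2, +8, +2, …: 21, 29, 31, 39, 41 → 49.
K goes 10, 13, 16, 19, 22 → 25 (+3 each step).
Putting it together: {m=47/n=49/k=25}.

{m=47/n=49/k=25}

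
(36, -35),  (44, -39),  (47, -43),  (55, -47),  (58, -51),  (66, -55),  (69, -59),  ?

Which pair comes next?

(77, -63)

First slot — alternating steps +8, +3, +8, +3, …: 36, 44, 47, 55, 58, 66, 69 → 77.
Second slot goes -35, -39, -43, -47, -51, -55, -59 → -63 (−4 each step).
So the next pair is (77, -63).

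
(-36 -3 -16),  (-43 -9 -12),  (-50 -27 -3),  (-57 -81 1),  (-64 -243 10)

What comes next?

For the first part, −7 each step: -36, -43, -50, -57, -64 → -71.
Second part: ×3 each step; -3, -9, -27, -81, -243 → -729.
Third part: alternating steps +4, +9, +4, +9, …; -16, -12, -3, 1, 10 → 14.
Combining the parts gives (-71 -729 14).

(-71 -729 14)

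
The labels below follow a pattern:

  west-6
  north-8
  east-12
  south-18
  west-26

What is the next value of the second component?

For the second component, differences are 2, 4, 6, … (increasing by 2 each time): 6, 8, 12, 18, 26 → 36.

36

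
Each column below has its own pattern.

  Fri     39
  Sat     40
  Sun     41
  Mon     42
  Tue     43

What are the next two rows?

Day goes Fri, Sat, Sun, Mon, Tue → Wed → Thu (runs through the weekdays Mon→Sun).
For the second component, +1 each step: 39, 40, 41, 42, 43 → 44 → 45.
Putting the parts together: Wed  44 and then Thu  45.

Wed  44; Thu  45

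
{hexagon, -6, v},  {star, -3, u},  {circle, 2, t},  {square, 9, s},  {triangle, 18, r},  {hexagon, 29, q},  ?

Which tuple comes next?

{star, 42, p}

For the shape, repeats hexagon → star → circle → square → triangle: hexagon, star, circle, square, triangle, hexagon → star.
Second value: -6, -3, 2, 9, 18, 29 → 42 (differences are 3, 5, 7, … (increasing by 2 each time)).
Letter: v, u, t, s, r, q → p (letters move back 1 place in the alphabet).
Combining the parts gives {star, 42, p}.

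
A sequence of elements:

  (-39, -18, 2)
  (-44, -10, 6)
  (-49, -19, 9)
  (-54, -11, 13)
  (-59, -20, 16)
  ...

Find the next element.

(-64, -12, 20)

For the first coordinate, −5 each step: -39, -44, -49, -54, -59 → -64.
For the second coordinate, alternating steps +8, −9, +8, −9, …: -18, -10, -19, -11, -20 → -12.
Third coordinate — alternating steps +4, +3, +4, +3, …: 2, 6, 9, 13, 16 → 20.
So the next element is (-64, -12, 20).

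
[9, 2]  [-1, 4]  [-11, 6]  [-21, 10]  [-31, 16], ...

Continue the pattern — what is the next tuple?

For the first component, −10 each step: 9, -1, -11, -21, -31 → -41.
Second component — each term is the sum of the two before it: 2, 4, 6, 10, 16 → 26.
Combining the parts gives [-41, 26].

[-41, 26]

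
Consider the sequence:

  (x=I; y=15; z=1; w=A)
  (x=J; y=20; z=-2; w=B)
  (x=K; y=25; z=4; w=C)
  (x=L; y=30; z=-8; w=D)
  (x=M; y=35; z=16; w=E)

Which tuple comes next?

X: I, J, K, L, M → N (letters move forward 1 place in the alphabet).
Y: +5 each step, so 15, 20, 25, 30, 35 → 40.
Z: ×(-2) each step, so 1, -2, 4, -8, 16 → -32.
W goes A, B, C, D, E → F (letters move forward 1 place in the alphabet).
Putting it together: (x=N; y=40; z=-32; w=F).

(x=N; y=40; z=-32; w=F)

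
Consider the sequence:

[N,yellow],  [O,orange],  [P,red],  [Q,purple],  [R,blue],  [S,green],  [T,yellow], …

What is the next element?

[U,orange]

Letter: N, O, P, Q, R, S, T → U (letters move forward 1 place in the alphabet).
Colour: yellow, orange, red, purple, blue, green, yellow → orange (repeats yellow → orange → red → purple → blue → green).
So the next element is [U,orange].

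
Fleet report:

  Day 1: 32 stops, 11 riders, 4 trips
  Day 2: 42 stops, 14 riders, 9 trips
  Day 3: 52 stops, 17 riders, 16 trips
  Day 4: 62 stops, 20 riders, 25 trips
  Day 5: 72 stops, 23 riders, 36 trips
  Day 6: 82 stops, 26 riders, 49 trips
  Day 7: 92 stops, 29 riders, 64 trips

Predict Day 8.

102 stops, 32 riders, 81 trips

For the stops, +10 each step: 32, 42, 52, 62, 72, 82, 92 → 102.
Riders: +3 each step, so 11, 14, 17, 20, 23, 26, 29 → 32.
Trips: 4, 9, 16, 25, 36, 49, 64 → 81 (perfect squares: 2², 3², 4², …).
Combining the parts gives 102 stops, 32 riders, 81 trips.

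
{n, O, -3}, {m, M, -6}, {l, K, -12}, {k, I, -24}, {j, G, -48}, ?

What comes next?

{i, E, -96}

For the first letter, letters move back 1 place in the alphabet: n, m, l, k, j → i.
For the second letter, letters move back 2 places in the alphabet: O, M, K, I, G → E.
Third entry: -3, -6, -12, -24, -48 → -96 (×2 each step).
Putting it together: {i, E, -96}.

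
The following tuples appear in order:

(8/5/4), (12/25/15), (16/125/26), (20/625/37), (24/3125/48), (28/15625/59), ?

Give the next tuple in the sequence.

(32/78125/70)

First slot: 8, 12, 16, 20, 24, 28 → 32 (+4 each step).
Second slot — ×5 each step: 5, 25, 125, 625, 3125, 15625 → 78125.
Third slot — +11 each step: 4, 15, 26, 37, 48, 59 → 70.
So the next tuple is (32/78125/70).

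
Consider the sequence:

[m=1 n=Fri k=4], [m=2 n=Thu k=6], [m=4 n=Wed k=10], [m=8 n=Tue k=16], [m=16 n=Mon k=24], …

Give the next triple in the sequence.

M — ×2 each step: 1, 2, 4, 8, 16 → 32.
N — runs backward through the weekdays Mon→Sun: Fri, Thu, Wed, Tue, Mon → Sun.
K: 4, 6, 10, 16, 24 → 34 (differences are 2, 4, 6, … (increasing by 2 each time)).
Combining the parts gives [m=32 n=Sun k=34].

[m=32 n=Sun k=34]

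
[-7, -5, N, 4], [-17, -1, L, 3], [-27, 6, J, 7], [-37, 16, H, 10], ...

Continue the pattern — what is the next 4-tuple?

First component: −10 each step, so -7, -17, -27, -37 → -47.
Second component: differences are 4, 7, 10, … (increasing by 3 each time); -5, -1, 6, 16 → 29.
Letter: letters move back 2 places in the alphabet; N, L, J, H → F.
Fourth component goes 4, 3, 7, 10 → 17 (each term is the sum of the two before it).
So the next 4-tuple is [-47, 29, F, 17].

[-47, 29, F, 17]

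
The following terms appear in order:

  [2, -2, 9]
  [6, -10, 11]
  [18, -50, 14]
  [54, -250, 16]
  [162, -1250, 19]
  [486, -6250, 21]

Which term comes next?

First entry goes 2, 6, 18, 54, 162, 486 → 1458 (×3 each step).
Second entry: -2, -10, -50, -250, -1250, -6250 → -31250 (×5 each step).
Third entry goes 9, 11, 14, 16, 19, 21 → 24 (alternating steps +2, +3, +2, +3, …).
So the next term is [1458, -31250, 24].

[1458, -31250, 24]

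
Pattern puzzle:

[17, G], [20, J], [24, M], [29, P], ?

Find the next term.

First coordinate: 17, 20, 24, 29 → 35 (differences are 3, 4, 5, … (increasing by 1 each time)).
Letter: G, J, M, P → S (letters move forward 3 places in the alphabet).
Putting it together: [35, S].

[35, S]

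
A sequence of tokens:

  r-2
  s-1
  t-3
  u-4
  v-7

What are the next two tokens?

For the letter, letters move forward 1 place in the alphabet: r, s, t, u, v → w → x.
Second component goes 2, 1, 3, 4, 7 → 11 → 18 (each term is the sum of the two before it).
Putting the parts together: w-11 and then x-18.

w-11, x-18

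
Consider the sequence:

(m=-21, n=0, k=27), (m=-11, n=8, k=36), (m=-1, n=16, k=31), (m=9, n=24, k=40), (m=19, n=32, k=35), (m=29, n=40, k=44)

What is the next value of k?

39

For the k, alternating steps +9, −5, +9, −5, …: 27, 36, 31, 40, 35, 44 → 39.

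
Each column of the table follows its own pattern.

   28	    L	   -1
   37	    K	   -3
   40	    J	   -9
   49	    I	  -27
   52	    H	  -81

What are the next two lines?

For the first component, alternating steps +9, +3, +9, +3, …: 28, 37, 40, 49, 52 → 61 → 64.
Letter: letters move back 1 place in the alphabet; L, K, J, I, H → G → F.
Third component: ×3 each step; -1, -3, -9, -27, -81 → -243 → -729.
Putting the parts together: 61  G  -243 and then 64  F  -729.

61  G  -243; 64  F  -729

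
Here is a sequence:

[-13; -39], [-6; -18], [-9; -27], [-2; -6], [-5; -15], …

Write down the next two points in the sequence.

First coordinate: -13, -6, -9, -2, -5 → 2 → -1 (alternating steps +7, −3, +7, −3, …).
Second coordinate — always 3 × the first coordinate: -39, -18, -27, -6, -15 → 6 → -3.
Putting the parts together: [2; 6] and then [-1; -3].

[2; 6], [-1; -3]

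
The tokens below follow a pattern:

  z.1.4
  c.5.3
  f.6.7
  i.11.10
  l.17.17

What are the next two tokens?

Letter goes z, c, f, i, l → o → r (letters move forward 3 places in the alphabet, wrapping Z→A).
Second component — each term is the sum of the two before it: 1, 5, 6, 11, 17 → 28 → 45.
Third component goes 4, 3, 7, 10, 17 → 27 → 44 (each term is the sum of the two before it).
So the next two tokens are o.28.27 and r.45.44.

o.28.27 then r.45.44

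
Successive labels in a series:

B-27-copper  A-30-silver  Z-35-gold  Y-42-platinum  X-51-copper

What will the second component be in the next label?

62

Second component — differences are 3, 5, 7, … (increasing by 2 each time): 27, 30, 35, 42, 51 → 62.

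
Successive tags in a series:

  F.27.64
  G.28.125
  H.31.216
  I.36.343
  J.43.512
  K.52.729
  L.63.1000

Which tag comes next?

M.76.1331

For the letter, letters move forward 1 place in the alphabet: F, G, H, I, J, K, L → M.
Second component: 27, 28, 31, 36, 43, 52, 63 → 76 (differences are 1, 3, 5, … (increasing by 2 each time)).
Third component: 64, 125, 216, 343, 512, 729, 1000 → 1331 (perfect cubes: 4³, 5³, 6³, …).
So the next tag is M.76.1331.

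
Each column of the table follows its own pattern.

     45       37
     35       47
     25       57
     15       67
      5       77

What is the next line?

First component: 45, 35, 25, 15, 5 → -5 (−10 each step).
Second component goes 37, 47, 57, 67, 77 → 87 (together with the first component always sums to 82).
Combining the parts gives -5  87.

-5  87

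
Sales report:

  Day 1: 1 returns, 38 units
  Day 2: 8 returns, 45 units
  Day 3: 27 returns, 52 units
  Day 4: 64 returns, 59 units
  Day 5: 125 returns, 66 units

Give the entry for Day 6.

Returns goes 1, 8, 27, 64, 125 → 216 (perfect cubes: 1³, 2³, 3³, …).
For the units, +7 each step: 38, 45, 52, 59, 66 → 73.
Putting it together: 216 returns, 73 units.

216 returns, 73 units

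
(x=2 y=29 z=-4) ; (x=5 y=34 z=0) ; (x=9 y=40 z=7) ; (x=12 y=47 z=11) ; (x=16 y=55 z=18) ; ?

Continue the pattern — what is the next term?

X: alternating steps +3, +4, +3, +4, …, so 2, 5, 9, 12, 16 → 19.
Y: differences are 5, 6, 7, … (increasing by 1 each time); 29, 34, 40, 47, 55 → 64.
Z: alternating steps +4, +7, +4, +7, …, so -4, 0, 7, 11, 18 → 22.
Putting it together: (x=19 y=64 z=22).

(x=19 y=64 z=22)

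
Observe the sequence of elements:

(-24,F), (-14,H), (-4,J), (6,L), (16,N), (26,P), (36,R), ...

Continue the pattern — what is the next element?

For the first part, +10 each step: -24, -14, -4, 6, 16, 26, 36 → 46.
Letter: letters move forward 2 places in the alphabet, so F, H, J, L, N, P, R → T.
So the next element is (46,T).

(46,T)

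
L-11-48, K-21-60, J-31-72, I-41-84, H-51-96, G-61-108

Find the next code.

Letter: L, K, J, I, H, G → F (letters move back 1 place in the alphabet).
Second component: +10 each step, so 11, 21, 31, 41, 51, 61 → 71.
Third component: +12 each step; 48, 60, 72, 84, 96, 108 → 120.
Putting it together: F-71-120.

F-71-120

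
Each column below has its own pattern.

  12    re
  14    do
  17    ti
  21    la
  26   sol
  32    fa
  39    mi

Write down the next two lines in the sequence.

First component: 12, 14, 17, 21, 26, 32, 39 → 47 → 56 (differences are 2, 3, 4, … (increasing by 1 each time)).
Note — runs backward through the solfège scale do→ti: re, do, ti, la, sol, fa, mi → re → do.
Putting the parts together: 47  re and then 56  do.

47  re; 56  do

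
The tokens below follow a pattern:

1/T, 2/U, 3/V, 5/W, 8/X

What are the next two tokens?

First component: 1, 2, 3, 5, 8 → 13 → 21 (each term is the sum of the two before it).
For the letter, letters move forward 1 place in the alphabet: T, U, V, W, X → Y → Z.
Putting the parts together: 13/Y and then 21/Z.

13/Y, 21/Z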